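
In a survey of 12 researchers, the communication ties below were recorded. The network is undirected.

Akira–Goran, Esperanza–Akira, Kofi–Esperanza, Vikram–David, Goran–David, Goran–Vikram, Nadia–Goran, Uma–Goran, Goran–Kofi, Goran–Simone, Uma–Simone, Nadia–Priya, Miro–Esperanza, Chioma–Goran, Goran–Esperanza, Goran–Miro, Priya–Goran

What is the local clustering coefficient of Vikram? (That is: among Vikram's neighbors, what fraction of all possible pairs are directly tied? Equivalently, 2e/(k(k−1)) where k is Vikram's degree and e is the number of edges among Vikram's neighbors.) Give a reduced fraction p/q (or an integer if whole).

1

Vikram's neighbors: David and Goran (k = 2).
Possible neighbor pairs: C(2,2) = 1. Edges among them: David–Goran → e = 1.
Clustering(Vikram) = 1/1.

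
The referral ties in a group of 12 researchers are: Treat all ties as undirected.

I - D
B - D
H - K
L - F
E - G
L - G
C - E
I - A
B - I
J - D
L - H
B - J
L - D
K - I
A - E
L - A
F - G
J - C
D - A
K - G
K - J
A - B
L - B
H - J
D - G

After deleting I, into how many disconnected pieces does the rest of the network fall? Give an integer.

I's neighbors (A, B, D, and K) remain reachable from one another through other ties, so the rest of the network stays in one piece.

1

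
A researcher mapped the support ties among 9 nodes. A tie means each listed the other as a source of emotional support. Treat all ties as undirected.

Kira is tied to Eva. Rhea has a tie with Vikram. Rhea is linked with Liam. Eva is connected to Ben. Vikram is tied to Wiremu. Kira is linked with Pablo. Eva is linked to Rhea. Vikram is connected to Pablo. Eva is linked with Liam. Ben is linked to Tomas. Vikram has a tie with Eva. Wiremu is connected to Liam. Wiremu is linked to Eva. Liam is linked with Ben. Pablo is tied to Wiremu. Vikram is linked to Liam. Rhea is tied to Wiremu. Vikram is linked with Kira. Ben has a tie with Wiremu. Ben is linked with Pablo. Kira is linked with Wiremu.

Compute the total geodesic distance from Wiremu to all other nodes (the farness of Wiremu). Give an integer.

Distances from Wiremu: Ben:1, Eva:1, Kira:1, Liam:1, Pablo:1, Rhea:1, Tomas:2, Vikram:1.
Sum = 1 + 1 + 1 + 1 + 1 + 1 + 2 + 1 = 9.

9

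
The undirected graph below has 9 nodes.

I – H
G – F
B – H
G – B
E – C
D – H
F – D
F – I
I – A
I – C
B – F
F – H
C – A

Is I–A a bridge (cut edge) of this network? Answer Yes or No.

Even without that edge, I still reaches A via I – C – A, so the network stays connected. Not a bridge.

No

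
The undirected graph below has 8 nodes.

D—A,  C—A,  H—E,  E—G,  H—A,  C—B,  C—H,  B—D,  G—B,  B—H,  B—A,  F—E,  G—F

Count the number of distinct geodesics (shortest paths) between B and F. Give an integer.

The shortest distance is 2, and the only length-2 path is B–G–F. So there is exactly 1 shortest path.

1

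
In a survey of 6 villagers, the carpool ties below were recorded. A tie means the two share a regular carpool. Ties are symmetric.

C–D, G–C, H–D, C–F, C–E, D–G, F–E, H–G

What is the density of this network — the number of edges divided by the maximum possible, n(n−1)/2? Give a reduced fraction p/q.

8/15

There are 8 edges and 6 nodes, so the maximum possible is C(6,2) = 15.
Density = 8/15.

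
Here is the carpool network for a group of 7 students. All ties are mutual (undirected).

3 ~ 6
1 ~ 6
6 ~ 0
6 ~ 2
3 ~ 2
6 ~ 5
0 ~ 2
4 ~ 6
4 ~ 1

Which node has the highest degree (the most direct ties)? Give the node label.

Degrees — 0:2, 1:2, 2:3, 3:2, 4:2, 5:1, 6:6.
The maximum is 6, attained only by 6.

6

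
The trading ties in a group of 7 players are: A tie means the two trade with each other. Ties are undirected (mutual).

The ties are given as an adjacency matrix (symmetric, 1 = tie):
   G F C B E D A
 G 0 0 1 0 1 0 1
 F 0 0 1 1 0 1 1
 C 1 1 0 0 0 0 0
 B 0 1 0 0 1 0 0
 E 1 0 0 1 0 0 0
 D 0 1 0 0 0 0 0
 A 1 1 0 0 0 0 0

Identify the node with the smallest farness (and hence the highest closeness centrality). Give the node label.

F

Farness (sum of distances to all others) for each node — A:10, B:10, C:10, D:13, E:11, F:8, G:10.
The smallest farness is 8, for F, so F has the highest closeness.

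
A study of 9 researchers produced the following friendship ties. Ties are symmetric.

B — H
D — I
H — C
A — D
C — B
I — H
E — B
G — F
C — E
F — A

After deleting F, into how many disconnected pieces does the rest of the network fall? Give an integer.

Without F, the remaining ties split the others into: {A, B, C, D, E, H, I}; {G}.
That's 2 separate components.

2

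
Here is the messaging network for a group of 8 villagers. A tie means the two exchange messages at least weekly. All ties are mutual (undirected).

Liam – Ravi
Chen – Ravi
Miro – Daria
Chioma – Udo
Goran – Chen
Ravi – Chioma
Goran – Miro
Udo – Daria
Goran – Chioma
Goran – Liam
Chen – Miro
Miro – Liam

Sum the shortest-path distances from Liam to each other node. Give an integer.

Distances from Liam: Chen:2, Chioma:2, Daria:2, Goran:1, Miro:1, Ravi:1, Udo:3.
Sum = 2 + 2 + 2 + 1 + 1 + 1 + 3 = 12.

12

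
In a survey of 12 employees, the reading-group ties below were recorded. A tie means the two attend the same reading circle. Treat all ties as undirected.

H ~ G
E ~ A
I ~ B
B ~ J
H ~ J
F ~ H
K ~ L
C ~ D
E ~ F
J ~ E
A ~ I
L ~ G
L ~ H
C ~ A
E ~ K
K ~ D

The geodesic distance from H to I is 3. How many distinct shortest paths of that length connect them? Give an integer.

1

The shortest distance is 3, and the only length-3 path is H–J–B–I. So there is exactly 1 shortest path.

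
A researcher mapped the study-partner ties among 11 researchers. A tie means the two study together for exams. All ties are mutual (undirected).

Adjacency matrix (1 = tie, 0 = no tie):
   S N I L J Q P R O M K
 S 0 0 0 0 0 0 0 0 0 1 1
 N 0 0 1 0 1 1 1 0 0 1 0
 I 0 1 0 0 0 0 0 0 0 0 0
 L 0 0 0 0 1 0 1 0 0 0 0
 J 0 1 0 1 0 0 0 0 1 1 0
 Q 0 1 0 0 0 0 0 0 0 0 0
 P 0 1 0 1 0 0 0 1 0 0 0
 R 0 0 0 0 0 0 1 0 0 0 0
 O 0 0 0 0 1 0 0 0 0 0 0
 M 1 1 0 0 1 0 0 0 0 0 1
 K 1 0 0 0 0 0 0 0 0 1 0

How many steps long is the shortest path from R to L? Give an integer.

2

One shortest route is R – P – L, which uses 2 edges, and R and L are not directly tied, so nothing shorter exists. So d(R,L) = 2.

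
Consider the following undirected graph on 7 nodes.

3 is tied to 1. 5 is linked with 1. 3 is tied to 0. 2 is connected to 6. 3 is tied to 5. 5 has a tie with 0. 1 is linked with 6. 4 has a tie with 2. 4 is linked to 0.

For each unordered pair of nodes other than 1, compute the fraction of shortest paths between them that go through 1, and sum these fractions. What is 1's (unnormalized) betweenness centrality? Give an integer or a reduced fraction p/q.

Pairs whose geodesics pass through 1 — 0–6: 2/3; 3–6: 1; 3–2: 1/2; 5–6: 1; 5–2: 1/2.
All other pairs contribute 0.
Summing the contributions gives betweenness(1) = 11/3.

11/3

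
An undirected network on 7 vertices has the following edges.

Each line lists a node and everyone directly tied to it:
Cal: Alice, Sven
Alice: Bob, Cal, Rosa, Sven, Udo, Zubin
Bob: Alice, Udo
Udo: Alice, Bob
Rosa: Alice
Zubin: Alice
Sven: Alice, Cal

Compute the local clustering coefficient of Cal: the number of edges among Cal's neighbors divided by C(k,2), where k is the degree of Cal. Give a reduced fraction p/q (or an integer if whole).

Cal's neighbors: Alice and Sven (k = 2).
Possible neighbor pairs: C(2,2) = 1. Edges among them: Alice–Sven → e = 1.
Clustering(Cal) = 1/1.

1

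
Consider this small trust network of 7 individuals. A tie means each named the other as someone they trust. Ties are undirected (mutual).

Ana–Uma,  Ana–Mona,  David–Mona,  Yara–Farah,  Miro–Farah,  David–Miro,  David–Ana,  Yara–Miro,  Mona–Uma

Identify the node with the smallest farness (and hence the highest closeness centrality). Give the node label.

Farness (sum of distances to all others) for each node — Ana:11, David:9, Farah:14, Miro:10, Mona:11, Uma:15, Yara:14.
The smallest farness is 9, for David, so David has the highest closeness.

David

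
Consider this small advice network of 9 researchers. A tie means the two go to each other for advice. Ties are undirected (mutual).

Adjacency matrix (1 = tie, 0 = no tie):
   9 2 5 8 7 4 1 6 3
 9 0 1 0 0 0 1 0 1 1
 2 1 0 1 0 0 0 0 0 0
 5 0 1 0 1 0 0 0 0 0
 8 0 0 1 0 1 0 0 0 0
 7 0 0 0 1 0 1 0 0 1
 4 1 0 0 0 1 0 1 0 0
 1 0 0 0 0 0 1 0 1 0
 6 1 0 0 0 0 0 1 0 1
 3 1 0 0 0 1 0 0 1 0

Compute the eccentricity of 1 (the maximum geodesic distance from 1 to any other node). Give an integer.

4

Distances from 1: 2:3, 3:2, 4:1, 5:4, 6:1, 7:2, 8:3, 9:2.
The largest is 4 (to 5), so the eccentricity of 1 is 4.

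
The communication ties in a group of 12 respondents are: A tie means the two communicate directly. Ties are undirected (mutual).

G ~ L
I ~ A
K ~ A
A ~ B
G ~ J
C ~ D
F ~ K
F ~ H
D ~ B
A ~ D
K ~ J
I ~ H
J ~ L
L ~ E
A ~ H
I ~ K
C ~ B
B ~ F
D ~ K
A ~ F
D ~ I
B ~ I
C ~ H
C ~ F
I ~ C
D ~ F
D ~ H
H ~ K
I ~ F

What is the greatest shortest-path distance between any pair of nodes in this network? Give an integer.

5

Eccentricity of each node (its greatest distance to any other): A:4, B:5, C:5, D:4, E:5, F:4, G:4, H:4, I:4, J:3, K:3, L:4.
The maximum eccentricity is 5, realized for instance by the pair E–C via E – L – J – K – I – C. So the diameter is 5.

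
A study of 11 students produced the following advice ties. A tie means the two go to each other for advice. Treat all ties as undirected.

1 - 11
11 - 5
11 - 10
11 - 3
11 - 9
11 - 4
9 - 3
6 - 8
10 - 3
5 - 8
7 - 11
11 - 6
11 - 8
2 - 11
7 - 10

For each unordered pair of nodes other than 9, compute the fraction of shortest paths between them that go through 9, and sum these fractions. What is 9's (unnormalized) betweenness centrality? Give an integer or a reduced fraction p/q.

0

No shortest path between any pair of other nodes passes through 9.
Summing the contributions gives betweenness(9) = 0.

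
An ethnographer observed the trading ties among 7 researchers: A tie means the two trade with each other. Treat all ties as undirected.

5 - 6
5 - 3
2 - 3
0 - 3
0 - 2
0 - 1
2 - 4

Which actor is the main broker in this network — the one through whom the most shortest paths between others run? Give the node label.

3

Unnormalized betweenness of each node: 0:5, 1:0, 2:5, 3:8, 4:0, 5:5, 6:0.
3 has the largest value, 8, making it the main broker — the node through which the most shortest paths run.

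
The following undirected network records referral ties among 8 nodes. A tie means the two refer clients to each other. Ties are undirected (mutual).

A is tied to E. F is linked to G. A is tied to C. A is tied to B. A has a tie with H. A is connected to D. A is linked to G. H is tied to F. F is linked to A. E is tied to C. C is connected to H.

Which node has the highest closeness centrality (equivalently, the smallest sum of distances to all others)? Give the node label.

A

Farness (sum of distances to all others) for each node — A:7, B:13, C:11, D:13, E:12, F:11, G:12, H:11.
The smallest farness is 7, for A, so A has the highest closeness.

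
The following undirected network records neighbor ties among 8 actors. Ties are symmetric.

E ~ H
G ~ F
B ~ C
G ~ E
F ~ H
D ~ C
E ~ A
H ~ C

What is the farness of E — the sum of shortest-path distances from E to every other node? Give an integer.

13

Distances from E: A:1, B:3, C:2, D:3, F:2, G:1, H:1.
Sum = 1 + 3 + 2 + 3 + 2 + 1 + 1 = 13.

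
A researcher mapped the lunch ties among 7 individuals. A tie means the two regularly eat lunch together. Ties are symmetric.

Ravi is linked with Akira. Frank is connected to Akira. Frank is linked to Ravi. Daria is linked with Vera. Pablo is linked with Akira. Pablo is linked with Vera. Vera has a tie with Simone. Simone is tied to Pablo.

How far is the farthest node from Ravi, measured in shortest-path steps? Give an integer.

4

Distances from Ravi: Akira:1, Daria:4, Frank:1, Pablo:2, Simone:3, Vera:3.
The largest is 4 (to Daria), so the eccentricity of Ravi is 4.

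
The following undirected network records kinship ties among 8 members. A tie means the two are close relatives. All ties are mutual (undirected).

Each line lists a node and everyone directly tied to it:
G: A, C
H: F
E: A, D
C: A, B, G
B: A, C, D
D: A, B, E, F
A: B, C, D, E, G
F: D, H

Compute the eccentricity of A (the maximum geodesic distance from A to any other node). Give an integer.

Distances from A: B:1, C:1, D:1, E:1, F:2, G:1, H:3.
The largest is 3 (to H), so the eccentricity of A is 3.

3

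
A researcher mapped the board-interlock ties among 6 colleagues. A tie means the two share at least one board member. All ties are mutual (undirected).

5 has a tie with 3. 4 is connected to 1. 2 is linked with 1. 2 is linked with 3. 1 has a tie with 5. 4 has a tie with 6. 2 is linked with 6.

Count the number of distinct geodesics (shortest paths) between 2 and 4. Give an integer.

2

The shortest distance is 2. The length-2 paths are: 2–1–4; 2–6–4.
That gives 2 distinct shortest paths.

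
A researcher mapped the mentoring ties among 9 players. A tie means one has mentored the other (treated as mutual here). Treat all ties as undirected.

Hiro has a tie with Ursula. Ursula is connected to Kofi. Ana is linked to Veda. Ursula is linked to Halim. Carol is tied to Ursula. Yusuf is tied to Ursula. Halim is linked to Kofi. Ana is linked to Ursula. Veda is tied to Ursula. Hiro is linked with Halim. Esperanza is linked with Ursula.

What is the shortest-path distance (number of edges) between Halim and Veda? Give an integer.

One shortest route is Halim – Ursula – Veda, which uses 2 edges, and Halim and Veda are not directly tied, so nothing shorter exists. So d(Halim,Veda) = 2.

2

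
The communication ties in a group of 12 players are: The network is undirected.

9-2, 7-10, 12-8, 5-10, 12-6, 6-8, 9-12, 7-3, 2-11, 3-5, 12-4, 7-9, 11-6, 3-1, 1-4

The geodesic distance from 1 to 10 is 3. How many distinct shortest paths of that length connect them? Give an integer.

2

The shortest distance is 3. The length-3 paths are: 1–3–7–10; 1–3–5–10.
That gives 2 distinct shortest paths.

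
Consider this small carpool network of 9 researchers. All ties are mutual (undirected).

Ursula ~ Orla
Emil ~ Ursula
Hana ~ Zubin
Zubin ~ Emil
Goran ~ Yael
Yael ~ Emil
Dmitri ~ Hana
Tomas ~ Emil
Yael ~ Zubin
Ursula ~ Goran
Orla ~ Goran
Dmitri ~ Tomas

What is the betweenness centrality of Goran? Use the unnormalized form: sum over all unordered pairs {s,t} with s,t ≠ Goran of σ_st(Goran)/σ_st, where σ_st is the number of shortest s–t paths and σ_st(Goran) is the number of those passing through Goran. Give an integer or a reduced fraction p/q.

Pairs whose geodesics pass through Goran — Yael–Orla: 1; Yael–Ursula: 1/2; Orla–Hana: 1/2; Orla–Zubin: 1/2.
All other pairs contribute 0.
Summing the contributions gives betweenness(Goran) = 5/2.

5/2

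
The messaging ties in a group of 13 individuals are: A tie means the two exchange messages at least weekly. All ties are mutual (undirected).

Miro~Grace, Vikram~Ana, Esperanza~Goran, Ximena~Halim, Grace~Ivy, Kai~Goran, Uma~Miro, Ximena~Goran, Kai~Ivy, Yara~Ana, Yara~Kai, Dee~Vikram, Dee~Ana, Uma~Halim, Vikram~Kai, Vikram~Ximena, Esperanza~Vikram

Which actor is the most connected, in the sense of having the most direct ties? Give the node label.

Vikram

Degrees — Ana:3, Dee:2, Esperanza:2, Goran:3, Grace:2, Halim:2, Ivy:2, Kai:4, Miro:2, Uma:2, Vikram:5, Ximena:3, Yara:2.
The maximum is 5, attained only by Vikram.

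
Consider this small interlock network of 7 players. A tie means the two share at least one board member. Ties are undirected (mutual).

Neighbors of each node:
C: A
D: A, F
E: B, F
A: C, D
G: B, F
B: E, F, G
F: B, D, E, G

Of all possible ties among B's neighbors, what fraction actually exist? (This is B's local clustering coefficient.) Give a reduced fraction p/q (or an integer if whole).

2/3

B's neighbors: E, F, and G (k = 3).
Possible neighbor pairs: C(3,2) = 3. Edges among them: E–F, F–G → e = 2.
Clustering(B) = 2/3.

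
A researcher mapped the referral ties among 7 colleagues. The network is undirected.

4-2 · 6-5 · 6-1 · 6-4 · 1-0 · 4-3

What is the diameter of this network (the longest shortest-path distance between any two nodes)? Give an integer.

Eccentricity of each node (its greatest distance to any other): 0:4, 1:3, 2:4, 3:4, 4:3, 5:3, 6:2.
The maximum eccentricity is 4, realized for instance by the pair 2–0 via 2 – 4 – 6 – 1 – 0. So the diameter is 4.

4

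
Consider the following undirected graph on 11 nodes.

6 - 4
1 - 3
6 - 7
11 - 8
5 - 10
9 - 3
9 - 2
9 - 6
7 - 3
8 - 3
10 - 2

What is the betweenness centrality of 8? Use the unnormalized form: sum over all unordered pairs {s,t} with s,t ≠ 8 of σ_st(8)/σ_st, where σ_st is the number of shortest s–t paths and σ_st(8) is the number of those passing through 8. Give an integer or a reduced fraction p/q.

Pairs whose geodesics pass through 8 — 4–11: 2/2; 1–11: 1; 9–11: 1; 7–11: 1; 5–11: 1; 6–11: 2/2; 2–11: 1; 10–11: 1; 3–11: 1.
All other pairs contribute 0.
Summing the contributions gives betweenness(8) = 9.

9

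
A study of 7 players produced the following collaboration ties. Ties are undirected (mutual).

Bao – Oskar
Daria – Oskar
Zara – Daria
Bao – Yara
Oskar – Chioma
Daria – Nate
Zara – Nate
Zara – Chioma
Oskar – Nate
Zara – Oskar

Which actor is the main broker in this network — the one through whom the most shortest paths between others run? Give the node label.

Unnormalized betweenness of each node: Bao:5, Chioma:0, Daria:0, Nate:0, Oskar:9, Yara:0, Zara:1.
Oskar has the largest value, 9, making it the main broker — the node through which the most shortest paths run.

Oskar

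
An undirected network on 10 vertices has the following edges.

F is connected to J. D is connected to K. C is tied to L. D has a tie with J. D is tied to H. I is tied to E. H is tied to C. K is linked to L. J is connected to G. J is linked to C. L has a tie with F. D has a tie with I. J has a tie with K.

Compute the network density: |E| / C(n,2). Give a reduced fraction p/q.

13/45

There are 13 edges and 10 nodes, so the maximum possible is C(10,2) = 45.
Density = 13/45.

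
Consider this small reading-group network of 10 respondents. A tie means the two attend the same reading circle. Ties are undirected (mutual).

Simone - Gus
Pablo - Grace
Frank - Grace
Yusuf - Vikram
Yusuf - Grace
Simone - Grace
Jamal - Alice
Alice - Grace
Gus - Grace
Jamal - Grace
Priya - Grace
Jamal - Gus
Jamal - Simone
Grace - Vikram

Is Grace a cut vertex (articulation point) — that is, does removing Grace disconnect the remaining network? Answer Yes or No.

Yes

Removing Grace leaves {Frank} with no path to {Alice, Gus, Jamal, and Simone}, so the network splits into 5 components. Grace is a cut vertex.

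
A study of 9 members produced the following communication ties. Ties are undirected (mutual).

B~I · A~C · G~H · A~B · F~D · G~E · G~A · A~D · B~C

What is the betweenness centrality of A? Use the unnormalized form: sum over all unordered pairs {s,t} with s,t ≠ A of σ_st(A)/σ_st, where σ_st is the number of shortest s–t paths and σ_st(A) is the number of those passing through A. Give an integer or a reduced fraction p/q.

21

Pairs whose geodesics pass through A — I–F: 1; I–G: 1; I–H: 1; I–E: 1; I–D: 1; F–G: 1; F–H: 1; F–B: 1; F–E: 1; F–C: 1; G–B: 1; G–C: 1; G–D: 1; H–B: 1 … (+7 more pairs).
All other pairs contribute 0.
Summing the contributions gives betweenness(A) = 21.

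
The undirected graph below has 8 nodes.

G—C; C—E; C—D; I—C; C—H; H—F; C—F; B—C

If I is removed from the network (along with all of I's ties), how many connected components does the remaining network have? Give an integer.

I's neighbors (C) remain reachable from one another through other ties, so the rest of the network stays in one piece.

1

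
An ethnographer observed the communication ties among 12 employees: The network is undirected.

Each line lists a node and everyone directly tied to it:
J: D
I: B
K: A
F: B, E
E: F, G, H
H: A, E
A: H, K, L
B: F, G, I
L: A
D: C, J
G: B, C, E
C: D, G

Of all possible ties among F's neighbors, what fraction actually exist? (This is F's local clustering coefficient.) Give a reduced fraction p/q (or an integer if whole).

F's neighbors: B and E (k = 2).
Possible neighbor pairs: C(2,2) = 1. Edges among them: none → e = 0.
Clustering(F) = 0/1.

0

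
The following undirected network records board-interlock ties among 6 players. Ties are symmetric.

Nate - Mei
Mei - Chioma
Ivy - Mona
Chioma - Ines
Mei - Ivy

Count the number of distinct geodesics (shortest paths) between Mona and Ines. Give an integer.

1

The shortest distance is 4, and the only length-4 path is Mona–Ivy–Mei–Chioma–Ines. So there is exactly 1 shortest path.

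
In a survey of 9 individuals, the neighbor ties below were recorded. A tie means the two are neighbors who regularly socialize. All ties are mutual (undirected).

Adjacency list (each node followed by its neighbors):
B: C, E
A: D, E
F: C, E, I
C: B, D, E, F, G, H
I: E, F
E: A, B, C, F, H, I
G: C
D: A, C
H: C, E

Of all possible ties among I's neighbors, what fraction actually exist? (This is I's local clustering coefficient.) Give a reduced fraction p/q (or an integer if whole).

I's neighbors: E and F (k = 2).
Possible neighbor pairs: C(2,2) = 1. Edges among them: E–F → e = 1.
Clustering(I) = 1/1.

1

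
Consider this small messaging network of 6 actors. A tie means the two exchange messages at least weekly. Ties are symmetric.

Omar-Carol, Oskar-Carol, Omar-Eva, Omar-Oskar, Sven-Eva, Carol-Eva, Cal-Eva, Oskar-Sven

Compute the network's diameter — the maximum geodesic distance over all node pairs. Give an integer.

Eccentricity of each node (its greatest distance to any other): Cal:3, Carol:2, Eva:2, Omar:2, Oskar:3, Sven:2.
The maximum eccentricity is 3, realized for instance by the pair Oskar–Cal via Oskar – Omar – Eva – Cal. So the diameter is 3.

3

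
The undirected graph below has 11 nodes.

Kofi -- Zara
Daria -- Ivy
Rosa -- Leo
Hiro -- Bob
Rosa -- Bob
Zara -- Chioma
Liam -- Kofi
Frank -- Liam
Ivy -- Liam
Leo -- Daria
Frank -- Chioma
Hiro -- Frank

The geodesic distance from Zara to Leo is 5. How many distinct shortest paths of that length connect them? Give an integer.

1

The shortest distance is 5, and the only length-5 path is Zara–Kofi–Liam–Ivy–Daria–Leo. So there is exactly 1 shortest path.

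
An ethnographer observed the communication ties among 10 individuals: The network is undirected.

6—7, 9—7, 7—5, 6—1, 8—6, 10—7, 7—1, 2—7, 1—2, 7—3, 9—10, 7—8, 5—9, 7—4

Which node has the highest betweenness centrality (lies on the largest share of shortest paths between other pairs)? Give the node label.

Unnormalized betweenness of each node: 1:1/2, 2:0, 3:0, 4:0, 5:0, 6:1/2, 7:59/2, 8:0, 9:1/2, 10:0.
7 has the largest value, 59/2, making it the main broker — the node through which the most shortest paths run.

7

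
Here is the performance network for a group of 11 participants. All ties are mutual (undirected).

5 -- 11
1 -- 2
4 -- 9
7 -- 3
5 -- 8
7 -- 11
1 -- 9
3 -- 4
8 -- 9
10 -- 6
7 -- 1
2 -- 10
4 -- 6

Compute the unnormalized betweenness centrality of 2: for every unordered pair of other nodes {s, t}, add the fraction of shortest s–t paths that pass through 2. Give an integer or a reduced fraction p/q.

Pairs whose geodesics pass through 2 — 1–10: 1; 1–6: 1/2; 10–7: 1; 10–11: 1; 10–5: 2/3; 10–8: 1/2; 10–9: 1/2.
All other pairs contribute 0.
Summing the contributions gives betweenness(2) = 31/6.

31/6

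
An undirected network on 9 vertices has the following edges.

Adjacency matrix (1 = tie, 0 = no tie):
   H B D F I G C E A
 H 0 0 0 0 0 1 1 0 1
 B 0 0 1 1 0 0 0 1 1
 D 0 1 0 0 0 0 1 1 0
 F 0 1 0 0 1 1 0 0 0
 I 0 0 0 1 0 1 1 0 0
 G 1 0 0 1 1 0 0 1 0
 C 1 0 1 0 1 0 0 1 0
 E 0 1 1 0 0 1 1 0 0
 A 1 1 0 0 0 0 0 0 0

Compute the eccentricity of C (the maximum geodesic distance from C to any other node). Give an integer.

2

Distances from C: A:2, B:2, D:1, E:1, F:2, G:2, H:1, I:1.
The largest is 2 (to A, G, B, and F), so the eccentricity of C is 2.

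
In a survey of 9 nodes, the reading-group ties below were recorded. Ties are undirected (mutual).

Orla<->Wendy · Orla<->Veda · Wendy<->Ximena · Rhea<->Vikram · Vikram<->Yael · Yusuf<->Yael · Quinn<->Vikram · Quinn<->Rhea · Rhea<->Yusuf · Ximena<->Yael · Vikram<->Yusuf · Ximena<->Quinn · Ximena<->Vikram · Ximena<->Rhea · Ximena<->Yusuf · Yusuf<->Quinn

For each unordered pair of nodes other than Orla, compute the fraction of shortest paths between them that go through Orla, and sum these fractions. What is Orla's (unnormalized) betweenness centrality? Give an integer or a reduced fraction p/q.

Pairs whose geodesics pass through Orla — Wendy–Veda: 1; Veda–Ximena: 1; Veda–Yusuf: 1; Veda–Rhea: 1; Veda–Yael: 1; Veda–Vikram: 1; Veda–Quinn: 1.
All other pairs contribute 0.
Summing the contributions gives betweenness(Orla) = 7.

7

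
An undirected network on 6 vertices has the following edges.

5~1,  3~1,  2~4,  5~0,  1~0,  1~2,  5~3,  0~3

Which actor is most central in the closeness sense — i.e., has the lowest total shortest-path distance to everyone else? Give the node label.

Farness (sum of distances to all others) for each node — 0:8, 1:6, 2:8, 3:8, 4:12, 5:8.
The smallest farness is 6, for 1, so 1 has the highest closeness.

1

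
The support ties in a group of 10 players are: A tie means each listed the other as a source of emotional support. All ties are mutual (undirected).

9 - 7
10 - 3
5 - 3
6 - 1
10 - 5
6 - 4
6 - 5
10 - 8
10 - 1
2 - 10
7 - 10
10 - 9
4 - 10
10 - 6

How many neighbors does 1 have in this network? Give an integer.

2

1 is directly tied to 6 and 10. That is 2 neighbors, so the degree of 1 is 2.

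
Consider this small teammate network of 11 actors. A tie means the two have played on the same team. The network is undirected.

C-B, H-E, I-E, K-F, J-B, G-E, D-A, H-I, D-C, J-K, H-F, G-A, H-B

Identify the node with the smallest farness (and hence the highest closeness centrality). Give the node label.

H

Farness (sum of distances to all others) for each node — A:28, B:19, C:23, D:27, E:21, F:24, G:25, H:18, I:24, J:25, K:28.
The smallest farness is 18, for H, so H has the highest closeness.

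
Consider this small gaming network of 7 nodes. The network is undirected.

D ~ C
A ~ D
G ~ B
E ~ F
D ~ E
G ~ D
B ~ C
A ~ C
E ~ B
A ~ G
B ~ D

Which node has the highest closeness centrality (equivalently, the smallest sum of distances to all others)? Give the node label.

Farness (sum of distances to all others) for each node — A:10, B:8, C:10, D:7, E:9, F:14, G:10.
The smallest farness is 7, for D, so D has the highest closeness.

D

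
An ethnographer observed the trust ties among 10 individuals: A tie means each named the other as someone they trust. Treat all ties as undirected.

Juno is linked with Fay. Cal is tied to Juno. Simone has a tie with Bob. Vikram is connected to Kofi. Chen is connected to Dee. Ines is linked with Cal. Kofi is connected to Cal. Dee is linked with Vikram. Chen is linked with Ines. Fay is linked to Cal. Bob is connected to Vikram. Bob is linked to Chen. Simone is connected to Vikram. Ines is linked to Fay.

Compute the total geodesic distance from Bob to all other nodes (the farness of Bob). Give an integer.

Distances from Bob: Cal:3, Chen:1, Dee:2, Fay:3, Ines:2, Juno:4, Kofi:2, Simone:1, Vikram:1.
Sum = 3 + 1 + 2 + 3 + 2 + 4 + 2 + 1 + 1 = 19.

19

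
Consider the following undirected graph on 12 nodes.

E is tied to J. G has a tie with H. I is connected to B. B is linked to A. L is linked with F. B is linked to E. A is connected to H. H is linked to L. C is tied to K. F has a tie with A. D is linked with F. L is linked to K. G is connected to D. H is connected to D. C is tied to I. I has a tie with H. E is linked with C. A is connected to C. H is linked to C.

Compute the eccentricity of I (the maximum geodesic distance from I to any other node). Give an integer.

Distances from I: A:2, B:1, C:1, D:2, E:2, F:3, G:2, H:1, J:3, K:2, L:2.
The largest is 3 (to J and F), so the eccentricity of I is 3.

3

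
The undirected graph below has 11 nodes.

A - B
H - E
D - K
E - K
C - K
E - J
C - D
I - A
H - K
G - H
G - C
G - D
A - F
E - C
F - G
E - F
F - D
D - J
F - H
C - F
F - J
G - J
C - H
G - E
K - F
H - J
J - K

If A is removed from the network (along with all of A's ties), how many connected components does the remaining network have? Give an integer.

Without A, the remaining ties split the others into: {C, D, E, F, G, H, J, K}; {B}; {I}.
That's 3 separate components.

3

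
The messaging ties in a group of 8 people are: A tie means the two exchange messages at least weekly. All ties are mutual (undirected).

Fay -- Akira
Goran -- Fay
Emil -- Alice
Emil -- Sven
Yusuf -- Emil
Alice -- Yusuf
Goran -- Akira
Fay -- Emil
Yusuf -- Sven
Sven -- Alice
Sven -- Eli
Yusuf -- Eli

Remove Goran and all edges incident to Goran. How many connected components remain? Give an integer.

Goran's neighbors (Akira and Fay) remain reachable from one another through other ties, so the rest of the network stays in one piece.

1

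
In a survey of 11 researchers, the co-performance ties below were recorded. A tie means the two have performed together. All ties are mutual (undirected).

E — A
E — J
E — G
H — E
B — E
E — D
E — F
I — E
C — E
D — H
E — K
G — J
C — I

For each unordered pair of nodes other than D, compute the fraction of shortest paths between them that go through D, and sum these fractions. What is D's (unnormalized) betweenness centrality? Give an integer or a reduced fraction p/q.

No shortest path between any pair of other nodes passes through D.
Summing the contributions gives betweenness(D) = 0.

0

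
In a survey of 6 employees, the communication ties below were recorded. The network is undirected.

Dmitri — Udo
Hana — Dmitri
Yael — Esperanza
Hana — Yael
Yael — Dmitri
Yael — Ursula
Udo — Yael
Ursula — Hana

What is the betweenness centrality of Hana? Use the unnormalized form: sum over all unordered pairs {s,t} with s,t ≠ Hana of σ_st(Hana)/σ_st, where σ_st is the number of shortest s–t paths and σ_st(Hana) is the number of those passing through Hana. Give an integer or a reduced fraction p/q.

1/2

Pairs whose geodesics pass through Hana — Ursula–Dmitri: 1/2.
All other pairs contribute 0.
Summing the contributions gives betweenness(Hana) = 1/2.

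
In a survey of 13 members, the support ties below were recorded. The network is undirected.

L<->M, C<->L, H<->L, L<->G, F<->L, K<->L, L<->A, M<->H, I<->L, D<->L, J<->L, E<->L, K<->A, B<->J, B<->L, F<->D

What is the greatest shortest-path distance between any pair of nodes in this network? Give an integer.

2

Eccentricity of each node (its greatest distance to any other): A:2, B:2, C:2, D:2, E:2, F:2, G:2, H:2, I:2, J:2, K:2, L:1, M:2.
The maximum eccentricity is 2, realized for instance by the pair A–F via A – L – F. So the diameter is 2.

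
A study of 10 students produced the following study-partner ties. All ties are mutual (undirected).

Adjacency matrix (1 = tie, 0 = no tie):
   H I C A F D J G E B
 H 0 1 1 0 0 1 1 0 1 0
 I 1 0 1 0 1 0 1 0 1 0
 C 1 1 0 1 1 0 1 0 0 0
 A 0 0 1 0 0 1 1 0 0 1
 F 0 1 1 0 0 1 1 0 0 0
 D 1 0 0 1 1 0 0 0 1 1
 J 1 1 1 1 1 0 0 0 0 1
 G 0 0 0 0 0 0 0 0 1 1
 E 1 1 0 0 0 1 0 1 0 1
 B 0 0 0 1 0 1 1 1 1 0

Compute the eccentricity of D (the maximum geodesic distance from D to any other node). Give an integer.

2

Distances from D: A:1, B:1, C:2, E:1, F:1, G:2, H:1, I:2, J:2.
The largest is 2 (to I, C, J, and G), so the eccentricity of D is 2.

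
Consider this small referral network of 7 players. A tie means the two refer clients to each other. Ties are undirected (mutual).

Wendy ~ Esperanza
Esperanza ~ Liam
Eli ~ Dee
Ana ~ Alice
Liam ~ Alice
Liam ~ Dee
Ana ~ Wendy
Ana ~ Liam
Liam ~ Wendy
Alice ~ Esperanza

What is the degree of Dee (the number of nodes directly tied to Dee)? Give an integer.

2

Dee is directly tied to Eli and Liam. That is 2 neighbors, so the degree of Dee is 2.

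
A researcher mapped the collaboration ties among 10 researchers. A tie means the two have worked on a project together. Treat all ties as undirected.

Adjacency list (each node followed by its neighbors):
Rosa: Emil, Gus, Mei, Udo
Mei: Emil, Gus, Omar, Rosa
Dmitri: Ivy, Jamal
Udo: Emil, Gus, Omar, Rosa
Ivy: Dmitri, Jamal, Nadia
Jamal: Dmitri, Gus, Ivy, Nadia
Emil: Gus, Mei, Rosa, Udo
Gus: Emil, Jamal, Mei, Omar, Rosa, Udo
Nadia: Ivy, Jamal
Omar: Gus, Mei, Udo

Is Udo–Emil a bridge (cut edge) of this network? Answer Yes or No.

Even without that edge, Udo still reaches Emil via Udo – Gus – Emil, so the network stays connected. Not a bridge.

No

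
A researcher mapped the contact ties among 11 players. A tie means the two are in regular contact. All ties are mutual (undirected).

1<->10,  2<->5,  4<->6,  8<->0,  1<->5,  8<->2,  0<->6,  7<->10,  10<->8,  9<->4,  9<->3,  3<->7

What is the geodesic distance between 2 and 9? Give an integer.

One shortest route is 2 – 8 – 10 – 7 – 3 – 9, which uses 5 edges, and at distance 4 from 2 we only reach {3, 4}, which does not include 9. So d(2,9) = 5.

5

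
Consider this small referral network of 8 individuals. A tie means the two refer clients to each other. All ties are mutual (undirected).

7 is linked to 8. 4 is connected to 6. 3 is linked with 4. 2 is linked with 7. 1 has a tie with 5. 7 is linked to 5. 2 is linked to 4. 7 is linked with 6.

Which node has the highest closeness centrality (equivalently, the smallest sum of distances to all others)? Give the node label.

Farness (sum of distances to all others) for each node — 1:21, 2:13, 3:21, 4:15, 5:15, 6:13, 7:11, 8:17.
The smallest farness is 11, for 7, so 7 has the highest closeness.

7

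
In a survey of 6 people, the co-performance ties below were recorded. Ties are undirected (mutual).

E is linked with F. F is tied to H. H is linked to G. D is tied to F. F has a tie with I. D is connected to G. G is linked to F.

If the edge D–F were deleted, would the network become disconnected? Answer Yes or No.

Even without that edge, D still reaches F via D – G – F, so the network stays connected. Not a bridge.

No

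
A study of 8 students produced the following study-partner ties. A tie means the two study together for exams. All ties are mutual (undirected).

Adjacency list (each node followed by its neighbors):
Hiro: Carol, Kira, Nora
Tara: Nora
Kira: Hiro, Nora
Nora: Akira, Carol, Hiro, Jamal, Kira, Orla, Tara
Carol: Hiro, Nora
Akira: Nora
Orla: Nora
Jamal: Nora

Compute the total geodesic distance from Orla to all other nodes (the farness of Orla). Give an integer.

13

Distances from Orla: Akira:2, Carol:2, Hiro:2, Jamal:2, Kira:2, Nora:1, Tara:2.
Sum = 2 + 2 + 2 + 2 + 2 + 1 + 2 = 13.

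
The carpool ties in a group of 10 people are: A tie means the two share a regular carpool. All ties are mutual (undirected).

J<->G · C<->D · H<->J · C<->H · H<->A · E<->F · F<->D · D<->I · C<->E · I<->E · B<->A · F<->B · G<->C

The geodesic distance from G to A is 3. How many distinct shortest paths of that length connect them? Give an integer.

2

The shortest distance is 3. The length-3 paths are: G–C–H–A; G–J–H–A.
That gives 2 distinct shortest paths.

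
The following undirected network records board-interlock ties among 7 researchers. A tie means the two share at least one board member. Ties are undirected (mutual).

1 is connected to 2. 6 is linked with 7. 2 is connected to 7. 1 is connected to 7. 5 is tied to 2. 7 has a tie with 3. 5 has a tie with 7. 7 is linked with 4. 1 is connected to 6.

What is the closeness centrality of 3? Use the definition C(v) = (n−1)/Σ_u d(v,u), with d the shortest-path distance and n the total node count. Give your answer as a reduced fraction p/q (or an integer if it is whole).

6/11

Distances from 3: 1:2, 2:2, 4:2, 5:2, 6:2, 7:1. Sum = 11.
n = 7, so closeness = 6/11.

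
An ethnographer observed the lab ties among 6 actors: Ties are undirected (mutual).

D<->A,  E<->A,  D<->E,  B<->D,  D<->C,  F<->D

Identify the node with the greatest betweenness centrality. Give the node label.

D

Unnormalized betweenness of each node: A:0, B:0, C:0, D:9, E:0, F:0.
D has the largest value, 9, making it the main broker — the node through which the most shortest paths run.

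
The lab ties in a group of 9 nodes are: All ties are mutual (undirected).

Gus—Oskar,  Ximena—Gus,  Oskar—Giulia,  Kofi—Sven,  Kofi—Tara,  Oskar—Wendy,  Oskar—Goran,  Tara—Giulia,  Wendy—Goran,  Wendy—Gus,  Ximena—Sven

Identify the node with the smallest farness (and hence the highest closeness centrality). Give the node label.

Oskar

Farness (sum of distances to all others) for each node — Giulia:16, Goran:20, Gus:15, Kofi:20, Oskar:14, Sven:19, Tara:18, Wendy:17, Ximena:17.
The smallest farness is 14, for Oskar, so Oskar has the highest closeness.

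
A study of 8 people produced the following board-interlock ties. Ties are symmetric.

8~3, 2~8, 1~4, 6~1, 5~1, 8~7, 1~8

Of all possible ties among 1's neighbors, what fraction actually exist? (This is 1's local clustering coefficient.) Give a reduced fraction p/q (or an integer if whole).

1's neighbors: 4, 5, 6, and 8 (k = 4).
Possible neighbor pairs: C(4,2) = 6. Edges among them: none → e = 0.
Clustering(1) = 0/6 = 0.

0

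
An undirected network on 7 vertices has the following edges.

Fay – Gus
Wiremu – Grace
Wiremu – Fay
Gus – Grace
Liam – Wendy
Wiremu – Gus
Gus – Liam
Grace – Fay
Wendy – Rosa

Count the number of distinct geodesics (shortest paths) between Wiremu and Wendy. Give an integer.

The shortest distance is 3, and the only length-3 path is Wiremu–Gus–Liam–Wendy. So there is exactly 1 shortest path.

1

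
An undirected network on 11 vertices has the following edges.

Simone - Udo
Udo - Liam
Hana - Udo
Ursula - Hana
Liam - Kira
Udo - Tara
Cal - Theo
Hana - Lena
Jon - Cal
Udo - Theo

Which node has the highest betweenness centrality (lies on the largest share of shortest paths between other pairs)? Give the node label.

Udo

Unnormalized betweenness of each node: Cal:9, Hana:17, Jon:0, Kira:0, Lena:0, Liam:9, Simone:0, Tara:0, Theo:16, Udo:38, Ursula:0.
Udo has the largest value, 38, making it the main broker — the node through which the most shortest paths run.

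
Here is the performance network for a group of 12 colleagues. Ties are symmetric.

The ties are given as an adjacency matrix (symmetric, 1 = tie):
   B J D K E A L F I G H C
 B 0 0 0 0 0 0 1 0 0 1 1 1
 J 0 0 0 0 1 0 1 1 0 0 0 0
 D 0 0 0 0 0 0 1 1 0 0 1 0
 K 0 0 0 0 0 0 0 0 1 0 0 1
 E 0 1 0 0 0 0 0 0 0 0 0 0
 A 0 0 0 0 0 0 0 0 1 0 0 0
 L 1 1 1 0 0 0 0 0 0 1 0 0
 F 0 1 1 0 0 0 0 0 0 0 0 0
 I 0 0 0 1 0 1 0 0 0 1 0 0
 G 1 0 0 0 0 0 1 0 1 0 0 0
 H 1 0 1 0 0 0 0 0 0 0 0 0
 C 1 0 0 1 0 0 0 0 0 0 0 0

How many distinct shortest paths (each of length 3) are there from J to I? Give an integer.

The shortest distance is 3, and the only length-3 path is J–L–G–I. So there is exactly 1 shortest path.

1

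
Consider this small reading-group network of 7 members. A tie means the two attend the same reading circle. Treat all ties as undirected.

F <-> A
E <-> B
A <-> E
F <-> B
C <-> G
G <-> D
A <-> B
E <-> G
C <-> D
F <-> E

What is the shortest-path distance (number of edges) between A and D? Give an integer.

One shortest route is A – E – G – D, which uses 3 edges, and at distance 2 from A we only reach {G}, which does not include D. So d(A,D) = 3.

3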